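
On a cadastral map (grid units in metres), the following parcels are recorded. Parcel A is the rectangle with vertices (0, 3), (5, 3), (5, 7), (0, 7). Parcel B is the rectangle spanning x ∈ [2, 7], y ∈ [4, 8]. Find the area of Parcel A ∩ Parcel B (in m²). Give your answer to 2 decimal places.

9.00

|Parcel A∩Parcel B|: x∈[2,5], y∈[4,7] → 3·3 = 9.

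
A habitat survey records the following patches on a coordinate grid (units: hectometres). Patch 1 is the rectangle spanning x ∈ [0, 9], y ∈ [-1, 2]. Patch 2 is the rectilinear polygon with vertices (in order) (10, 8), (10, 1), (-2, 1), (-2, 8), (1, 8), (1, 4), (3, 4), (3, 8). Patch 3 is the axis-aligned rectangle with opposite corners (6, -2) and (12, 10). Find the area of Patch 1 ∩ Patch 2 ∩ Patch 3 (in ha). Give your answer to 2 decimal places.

3.00

The intersection is the polygon with vertices (9,2), (9,1), (6,1), (6,2).
By the shoelace formula its area is 3.00.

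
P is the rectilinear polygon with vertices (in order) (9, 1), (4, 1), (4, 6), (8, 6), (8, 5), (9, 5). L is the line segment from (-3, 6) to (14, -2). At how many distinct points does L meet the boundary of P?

2

The segment meets the boundary at (7.625,1), (4,2.706).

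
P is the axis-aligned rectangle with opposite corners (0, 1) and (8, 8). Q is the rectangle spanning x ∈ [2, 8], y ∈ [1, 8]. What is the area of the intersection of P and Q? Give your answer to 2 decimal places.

|P∩Q|: x∈[2,8], y∈[1,8] → 6·7 = 42.

42.00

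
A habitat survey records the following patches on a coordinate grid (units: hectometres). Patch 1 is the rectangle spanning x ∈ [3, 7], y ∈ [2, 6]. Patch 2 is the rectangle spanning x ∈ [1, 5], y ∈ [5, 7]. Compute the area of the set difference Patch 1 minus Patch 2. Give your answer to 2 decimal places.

14.00

|Patch 1∩Patch 2|: x∈[3,5], y∈[5,6] → 2·1 = 2.
|Patch 1| = 16.
|Patch 1 ∖ Patch 2| = |Patch 1| − |Patch 1∩Patch 2| = 16 − 2 = 14.00.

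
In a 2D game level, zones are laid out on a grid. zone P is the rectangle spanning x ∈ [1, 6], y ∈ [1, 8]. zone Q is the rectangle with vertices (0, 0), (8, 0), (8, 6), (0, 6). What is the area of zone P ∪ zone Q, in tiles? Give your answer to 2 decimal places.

By inclusion–exclusion:
Individual areas: |zone P| = 35, |zone Q| = 48.
|zone P∩zone Q|: x∈[1,6], y∈[1,6] → 5·5 = 25.
|zone P ∪ zone Q| = 83 − 25 = 58.00.

58.00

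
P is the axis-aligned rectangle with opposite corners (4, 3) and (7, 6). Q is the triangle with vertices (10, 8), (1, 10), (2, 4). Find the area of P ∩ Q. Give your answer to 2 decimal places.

1.00

The intersection is the polygon with vertices (4,6), (6,6), (4,5).
By the shoelace formula its area is 1.00.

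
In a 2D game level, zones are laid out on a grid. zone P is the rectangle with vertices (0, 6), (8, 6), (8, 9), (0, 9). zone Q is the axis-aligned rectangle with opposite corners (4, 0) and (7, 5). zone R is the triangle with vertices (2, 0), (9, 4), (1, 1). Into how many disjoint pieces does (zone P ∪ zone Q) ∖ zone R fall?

(zone P ∪ zone Q) ∖ zone R splits into 3 disjoint pieces (area 24, area 6, area 6.9375).

3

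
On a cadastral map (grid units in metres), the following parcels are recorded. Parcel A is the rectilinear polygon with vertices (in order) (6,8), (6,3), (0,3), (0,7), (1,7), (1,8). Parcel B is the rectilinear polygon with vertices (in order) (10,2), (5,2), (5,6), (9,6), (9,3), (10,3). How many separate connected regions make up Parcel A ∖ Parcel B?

1

Parcel A ∖ Parcel B is a single connected region.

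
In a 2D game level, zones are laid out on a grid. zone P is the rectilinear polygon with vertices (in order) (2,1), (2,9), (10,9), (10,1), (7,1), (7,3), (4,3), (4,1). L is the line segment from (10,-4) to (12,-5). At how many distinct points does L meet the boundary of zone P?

The segment lies entirely outside zone P and never meets its boundary.

0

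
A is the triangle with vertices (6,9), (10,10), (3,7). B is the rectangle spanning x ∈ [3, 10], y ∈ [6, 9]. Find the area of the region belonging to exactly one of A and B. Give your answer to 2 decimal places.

|A| = 2.5, |B| = 21, |A∩B| = 1.6667.
|A △ B| = |A| + |B| − 2·|A∩B| = 2.5 + 21 − 3.3333 = 20.17.

20.17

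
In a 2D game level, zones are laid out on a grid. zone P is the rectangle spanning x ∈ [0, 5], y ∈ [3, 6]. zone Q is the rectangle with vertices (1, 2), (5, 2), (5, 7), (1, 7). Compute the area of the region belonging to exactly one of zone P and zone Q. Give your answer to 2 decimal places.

|zone P∩zone Q|: x∈[1,5], y∈[3,6] → 4·3 = 12.
|zone P △ zone Q| = |zone P| + |zone Q| − 2·|zone P∩zone Q| = 15 + 20 − 24 = 11.00.

11.00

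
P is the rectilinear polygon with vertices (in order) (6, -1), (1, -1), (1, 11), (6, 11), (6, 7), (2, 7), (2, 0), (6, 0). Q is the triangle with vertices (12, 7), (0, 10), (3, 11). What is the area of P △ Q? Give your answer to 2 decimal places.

|P| = 32, |Q| = 10.5, |P∩Q| = 6.7083.
|P △ Q| = |P| + |Q| − 2·|P∩Q| = 32 + 10.5 − 13.4167 = 29.08.

29.08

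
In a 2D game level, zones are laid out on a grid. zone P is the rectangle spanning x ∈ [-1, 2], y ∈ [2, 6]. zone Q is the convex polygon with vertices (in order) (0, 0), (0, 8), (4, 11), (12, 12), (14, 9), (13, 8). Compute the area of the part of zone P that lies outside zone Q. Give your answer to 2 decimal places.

|zone P| = 12, |zone P∩zone Q| = 8.
|zone P ∖ zone Q| = |zone P| − |zone P∩zone Q| = 12 − 8 = 4.00.

4.00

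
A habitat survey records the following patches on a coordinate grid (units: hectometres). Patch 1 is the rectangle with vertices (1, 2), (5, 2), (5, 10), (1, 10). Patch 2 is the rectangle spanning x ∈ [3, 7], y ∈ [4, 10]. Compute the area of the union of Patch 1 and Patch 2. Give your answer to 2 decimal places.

44.00

By inclusion–exclusion:
Individual areas: |Patch 1| = 32, |Patch 2| = 24.
|Patch 1∩Patch 2|: x∈[3,5], y∈[4,10] → 2·6 = 12.
|Patch 1 ∪ Patch 2| = 56 − 12 = 44.00.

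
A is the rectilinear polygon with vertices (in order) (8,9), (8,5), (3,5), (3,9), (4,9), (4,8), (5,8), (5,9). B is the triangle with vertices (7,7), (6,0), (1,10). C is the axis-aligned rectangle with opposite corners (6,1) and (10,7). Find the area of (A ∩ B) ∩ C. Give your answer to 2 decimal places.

The region (A ∩ B) ∩ C is the polygon with vertices (6.714,5), (6,5), (6,7), (7,7).
By the shoelace formula its area is 1.71.

1.71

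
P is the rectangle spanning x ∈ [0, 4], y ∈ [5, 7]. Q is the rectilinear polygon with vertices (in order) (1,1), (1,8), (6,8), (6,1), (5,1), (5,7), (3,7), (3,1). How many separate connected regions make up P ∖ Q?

P ∖ Q splits into 2 disjoint pieces (area 2, area 2).

2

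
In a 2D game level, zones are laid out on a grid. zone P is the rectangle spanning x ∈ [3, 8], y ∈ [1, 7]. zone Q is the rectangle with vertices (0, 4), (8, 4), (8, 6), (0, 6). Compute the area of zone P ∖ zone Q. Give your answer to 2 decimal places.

20.00

|zone P∩zone Q|: x∈[3,8], y∈[4,6] → 5·2 = 10.
|zone P| = 30.
|zone P ∖ zone Q| = |zone P| − |zone P∩zone Q| = 30 − 10 = 20.00.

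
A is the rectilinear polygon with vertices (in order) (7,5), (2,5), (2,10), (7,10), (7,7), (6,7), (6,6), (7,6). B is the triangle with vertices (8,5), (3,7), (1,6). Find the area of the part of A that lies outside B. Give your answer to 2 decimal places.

19.95

|A| = 24, |A∩B| = 4.05.
|A ∖ B| = |A| − |A∩B| = 24 − 4.05 = 19.95.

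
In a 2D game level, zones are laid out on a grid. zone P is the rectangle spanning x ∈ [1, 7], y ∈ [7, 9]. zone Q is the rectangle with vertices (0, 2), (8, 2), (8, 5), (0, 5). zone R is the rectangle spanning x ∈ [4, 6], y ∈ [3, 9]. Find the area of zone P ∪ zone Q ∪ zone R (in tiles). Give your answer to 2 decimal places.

By inclusion–exclusion:
Individual areas: |zone P| = 12, |zone Q| = 24, |zone R| = 12.
|zone P∩zone Q| = 0 (no overlap).
|zone P∩zone R|: x∈[4,6], y∈[7,9] → 2·2 = 4.
|zone Q∩zone R|: x∈[4,6], y∈[3,5] → 2·2 = 4.
|zone P∩zone Q∩zone R| = 0.
|zone P ∪ zone Q ∪ zone R| = 48 − 8 + 0 = 40.00.

40.00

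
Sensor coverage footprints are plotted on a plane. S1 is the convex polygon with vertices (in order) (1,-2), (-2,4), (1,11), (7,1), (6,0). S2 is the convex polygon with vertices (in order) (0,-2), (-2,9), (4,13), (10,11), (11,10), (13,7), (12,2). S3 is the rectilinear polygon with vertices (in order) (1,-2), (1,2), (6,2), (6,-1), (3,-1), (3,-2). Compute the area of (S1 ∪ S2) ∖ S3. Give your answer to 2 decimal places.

|S1 ∪ S2| = 156.8328.
|(S1 ∪ S2) ∩ S3| = 14.95.
|(S1 ∪ S2) ∖ S3| = 156.8328 − 14.95 = 141.88.

141.88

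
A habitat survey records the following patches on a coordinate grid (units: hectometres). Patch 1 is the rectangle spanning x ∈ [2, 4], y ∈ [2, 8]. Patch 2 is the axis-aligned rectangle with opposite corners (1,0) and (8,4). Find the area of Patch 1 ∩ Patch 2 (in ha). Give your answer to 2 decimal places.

4.00

|Patch 1∩Patch 2|: x∈[2,4], y∈[2,4] → 2·2 = 4.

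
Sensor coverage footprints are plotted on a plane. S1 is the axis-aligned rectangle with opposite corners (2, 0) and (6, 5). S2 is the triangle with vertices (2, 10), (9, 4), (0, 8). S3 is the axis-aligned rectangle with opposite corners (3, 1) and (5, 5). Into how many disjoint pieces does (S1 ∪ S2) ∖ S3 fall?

(S1 ∪ S2) ∖ S3 splits into 2 disjoint pieces (area 12, area 13).

2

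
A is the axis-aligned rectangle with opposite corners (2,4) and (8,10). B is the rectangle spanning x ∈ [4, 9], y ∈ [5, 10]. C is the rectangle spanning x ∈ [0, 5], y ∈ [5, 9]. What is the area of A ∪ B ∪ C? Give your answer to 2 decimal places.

By inclusion–exclusion:
Individual areas: |A| = 36, |B| = 25, |C| = 20.
|A∩B|: x∈[4,8], y∈[5,10] → 4·5 = 20.
|A∩C|: x∈[2,5], y∈[5,9] → 3·4 = 12.
|B∩C|: x∈[4,5], y∈[5,9] → 1·4 = 4.
|A∩B∩C| = 4.
|A ∪ B ∪ C| = 81 − 36 + 4 = 49.00.

49.00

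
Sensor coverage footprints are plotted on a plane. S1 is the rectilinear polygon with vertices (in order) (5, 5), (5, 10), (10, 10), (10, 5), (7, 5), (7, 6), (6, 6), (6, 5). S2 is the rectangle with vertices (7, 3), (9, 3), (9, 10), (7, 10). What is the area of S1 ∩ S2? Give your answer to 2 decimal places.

The intersection is the polygon with vertices (9,10), (9,5), (7,5), (7,6), (7,10).
By the shoelace formula its area is 10.00.

10.00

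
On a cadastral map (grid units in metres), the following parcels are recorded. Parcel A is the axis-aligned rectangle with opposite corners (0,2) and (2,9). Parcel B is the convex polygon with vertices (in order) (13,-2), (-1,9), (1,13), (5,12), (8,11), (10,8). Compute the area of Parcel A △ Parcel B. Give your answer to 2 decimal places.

93.21

|Parcel A| = 14, |Parcel B| = 85.5, |Parcel A∩Parcel B| = 3.1429.
|Parcel A △ Parcel B| = |Parcel A| + |Parcel B| − 2·|Parcel A∩Parcel B| = 14 + 85.5 − 6.2857 = 93.21.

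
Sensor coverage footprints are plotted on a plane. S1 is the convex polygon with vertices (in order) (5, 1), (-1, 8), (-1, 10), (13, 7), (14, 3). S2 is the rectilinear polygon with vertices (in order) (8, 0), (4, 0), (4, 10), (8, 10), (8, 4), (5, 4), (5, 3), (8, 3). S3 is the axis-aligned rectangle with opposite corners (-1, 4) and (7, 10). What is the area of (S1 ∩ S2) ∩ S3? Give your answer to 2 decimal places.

The region (S1 ∩ S2) ∩ S3 is the polygon with vertices (4,8.929), (7,8.286), (7,4), (5,4), (4,4).
By the shoelace formula its area is 13.82.

13.82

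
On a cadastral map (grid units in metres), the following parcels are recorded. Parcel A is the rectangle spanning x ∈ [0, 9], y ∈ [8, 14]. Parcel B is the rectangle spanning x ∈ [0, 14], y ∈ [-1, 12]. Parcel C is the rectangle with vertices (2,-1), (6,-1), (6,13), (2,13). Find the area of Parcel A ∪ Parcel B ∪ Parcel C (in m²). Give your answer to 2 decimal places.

By inclusion–exclusion:
Individual areas: |Parcel A| = 54, |Parcel B| = 182, |Parcel C| = 56.
|Parcel A∩Parcel B|: x∈[0,9], y∈[8,12] → 9·4 = 36.
|Parcel A∩Parcel C|: x∈[2,6], y∈[8,13] → 4·5 = 20.
|Parcel B∩Parcel C|: x∈[2,6], y∈[-1,12] → 4·13 = 52.
|Parcel A∩Parcel B∩Parcel C| = 16.
|Parcel A ∪ Parcel B ∪ Parcel C| = 292 − 108 + 16 = 200.00.

200.00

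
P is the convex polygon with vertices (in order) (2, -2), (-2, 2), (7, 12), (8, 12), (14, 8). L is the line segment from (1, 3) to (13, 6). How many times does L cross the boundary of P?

1

The segment meets the boundary at (11,5.5).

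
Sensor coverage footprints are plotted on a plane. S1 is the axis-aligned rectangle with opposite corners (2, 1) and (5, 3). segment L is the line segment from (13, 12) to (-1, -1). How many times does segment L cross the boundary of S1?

2

The segment meets the boundary at (3.308,3), (2,1.786).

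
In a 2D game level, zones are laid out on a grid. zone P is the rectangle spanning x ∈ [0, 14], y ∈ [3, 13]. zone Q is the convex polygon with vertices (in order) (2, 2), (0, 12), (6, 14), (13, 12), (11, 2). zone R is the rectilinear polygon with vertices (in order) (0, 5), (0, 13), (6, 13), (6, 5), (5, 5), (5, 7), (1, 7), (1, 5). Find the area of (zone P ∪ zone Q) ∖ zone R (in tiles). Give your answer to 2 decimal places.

|zone P ∪ zone Q| = 152.45.
|(zone P ∪ zone Q) ∩ zone R| = 40.
|(zone P ∪ zone Q) ∖ zone R| = 152.45 − 40 = 112.45.

112.45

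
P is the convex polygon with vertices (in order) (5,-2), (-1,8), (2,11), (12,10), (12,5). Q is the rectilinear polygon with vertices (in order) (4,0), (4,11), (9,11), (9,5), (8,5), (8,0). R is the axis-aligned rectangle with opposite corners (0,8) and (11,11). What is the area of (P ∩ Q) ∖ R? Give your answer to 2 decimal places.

34.50

|P ∩ Q| = 47.25.
|(P ∩ Q) ∩ R| = 12.75.
|(P ∩ Q) ∖ R| = 47.25 − 12.75 = 34.50.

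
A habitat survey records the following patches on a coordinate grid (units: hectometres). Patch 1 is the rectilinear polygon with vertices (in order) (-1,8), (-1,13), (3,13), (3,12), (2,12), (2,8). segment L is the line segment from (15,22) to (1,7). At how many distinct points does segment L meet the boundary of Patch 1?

The segment meets the boundary at (1.933,8), (2,8.071).

2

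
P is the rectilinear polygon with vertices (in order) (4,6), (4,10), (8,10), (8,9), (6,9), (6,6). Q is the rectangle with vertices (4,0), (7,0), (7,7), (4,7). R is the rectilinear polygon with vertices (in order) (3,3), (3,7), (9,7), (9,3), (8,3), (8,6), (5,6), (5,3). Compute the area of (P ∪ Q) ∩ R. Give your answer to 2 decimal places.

6.00

The region (P ∪ Q) ∩ R is the polygon with vertices (7,7), (7,6), (5,6), (5,3), (4,3), (4,6), (4,7), (6,7).
By the shoelace formula its area is 6.00.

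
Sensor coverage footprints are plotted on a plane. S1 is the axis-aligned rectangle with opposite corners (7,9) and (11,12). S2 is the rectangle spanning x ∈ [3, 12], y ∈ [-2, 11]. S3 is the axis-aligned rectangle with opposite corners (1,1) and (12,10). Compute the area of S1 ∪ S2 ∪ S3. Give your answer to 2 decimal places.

By inclusion–exclusion:
Individual areas: |S1| = 12, |S2| = 117, |S3| = 99.
|S1∩S2|: x∈[7,11], y∈[9,11] → 4·2 = 8.
|S1∩S3|: x∈[7,11], y∈[9,10] → 4·1 = 4.
|S2∩S3|: x∈[3,12], y∈[1,10] → 9·9 = 81.
|S1∩S2∩S3| = 4.
|S1 ∪ S2 ∪ S3| = 228 − 93 + 4 = 139.00.

139.00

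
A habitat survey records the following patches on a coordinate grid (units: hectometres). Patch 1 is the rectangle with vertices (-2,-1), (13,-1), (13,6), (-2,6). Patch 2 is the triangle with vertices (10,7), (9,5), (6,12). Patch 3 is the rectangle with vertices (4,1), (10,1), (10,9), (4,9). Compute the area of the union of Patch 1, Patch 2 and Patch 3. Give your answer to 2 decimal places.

By inclusion–exclusion:
Individual areas: |Patch 1| = 105, |Patch 2| = 6.5, |Patch 3| = 48.
|Patch 1∩Patch 2| = 0.4643.
|Patch 1∩Patch 3|: x∈[4,10], y∈[1,6] → 6·5 = 30.
|Patch 2∩Patch 3| = 4.8286.
|Patch 1∩Patch 2∩Patch 3| = 0.4643.
|Patch 1 ∪ Patch 2 ∪ Patch 3| = 159.5 − 35.2929 + 0.4643 = 124.67.

124.67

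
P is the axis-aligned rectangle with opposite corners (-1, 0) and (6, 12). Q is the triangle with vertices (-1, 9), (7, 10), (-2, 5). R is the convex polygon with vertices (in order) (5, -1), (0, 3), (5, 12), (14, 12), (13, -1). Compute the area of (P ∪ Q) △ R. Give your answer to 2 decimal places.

140.76

|P ∪ Q| = 85.9375.
|(P ∪ Q) ∩ R| = 44.0903.
|(P ∪ Q) △ R| = 85.9375 + 143 − 88.1806 = 140.76.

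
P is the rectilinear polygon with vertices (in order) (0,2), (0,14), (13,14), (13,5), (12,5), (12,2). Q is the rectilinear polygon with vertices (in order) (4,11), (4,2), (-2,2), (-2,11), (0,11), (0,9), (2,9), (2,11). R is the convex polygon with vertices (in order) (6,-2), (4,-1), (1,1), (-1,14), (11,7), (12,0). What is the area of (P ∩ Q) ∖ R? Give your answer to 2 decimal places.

2.33

|P ∩ Q| = 32.
|(P ∩ Q) ∩ R| = 29.6731.
|(P ∩ Q) ∖ R| = 32 − 29.6731 = 2.33.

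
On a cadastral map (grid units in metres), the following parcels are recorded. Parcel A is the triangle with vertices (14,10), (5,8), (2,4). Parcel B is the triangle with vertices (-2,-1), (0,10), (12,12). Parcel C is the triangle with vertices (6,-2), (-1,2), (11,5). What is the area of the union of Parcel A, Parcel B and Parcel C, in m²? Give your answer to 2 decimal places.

By inclusion–exclusion:
Individual areas: |Parcel A| = 15, |Parcel B| = 64, |Parcel C| = 34.5.
|Parcel A∩Parcel B| = 8.1742.
|Parcel A∩Parcel C| = 0.
|Parcel B∩Parcel C| = 1.7314.
|Parcel A∩Parcel B∩Parcel C| = 0.
|Parcel A ∪ Parcel B ∪ Parcel C| = 113.5 − 9.9055 + 0 = 103.59.

103.59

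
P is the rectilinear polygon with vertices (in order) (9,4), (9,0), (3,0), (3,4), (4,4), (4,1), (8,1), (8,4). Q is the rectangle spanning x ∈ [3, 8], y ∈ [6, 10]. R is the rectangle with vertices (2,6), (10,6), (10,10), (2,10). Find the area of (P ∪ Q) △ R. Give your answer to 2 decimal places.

|P ∪ Q| = 32.
|(P ∪ Q) ∩ R| = 20.
|(P ∪ Q) △ R| = 32 + 32 − 40 = 24.00.

24.00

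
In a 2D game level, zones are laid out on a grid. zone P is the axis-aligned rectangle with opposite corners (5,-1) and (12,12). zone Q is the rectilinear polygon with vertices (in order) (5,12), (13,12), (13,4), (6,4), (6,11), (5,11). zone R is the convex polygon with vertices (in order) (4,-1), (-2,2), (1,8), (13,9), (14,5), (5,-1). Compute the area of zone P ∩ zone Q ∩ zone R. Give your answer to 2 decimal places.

The intersection is the polygon with vertices (6,4), (6,8.417), (12,8.917), (12,4).
By the shoelace formula its area is 28.00.

28.00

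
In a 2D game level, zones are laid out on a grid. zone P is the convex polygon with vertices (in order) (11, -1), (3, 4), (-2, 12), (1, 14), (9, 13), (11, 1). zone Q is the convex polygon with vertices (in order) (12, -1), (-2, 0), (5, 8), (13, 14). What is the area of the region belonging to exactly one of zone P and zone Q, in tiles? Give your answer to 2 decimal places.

117.60

|zone P| = 109, |zone Q| = 116.5, |zone P∩zone Q| = 53.9491.
|zone P △ zone Q| = |zone P| + |zone Q| − 2·|zone P∩zone Q| = 109 + 116.5 − 107.8982 = 117.60.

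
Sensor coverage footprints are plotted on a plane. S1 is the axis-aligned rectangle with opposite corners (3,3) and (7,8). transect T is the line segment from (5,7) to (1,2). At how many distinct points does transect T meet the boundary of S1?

1

The segment meets the boundary at (3,4.5).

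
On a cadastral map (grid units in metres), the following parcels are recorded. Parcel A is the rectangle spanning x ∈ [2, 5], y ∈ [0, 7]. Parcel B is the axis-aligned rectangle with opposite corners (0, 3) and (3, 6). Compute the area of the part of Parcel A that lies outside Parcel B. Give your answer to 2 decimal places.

18.00

|Parcel A∩Parcel B|: x∈[2,3], y∈[3,6] → 1·3 = 3.
|Parcel A| = 21.
|Parcel A ∖ Parcel B| = |Parcel A| − |Parcel A∩Parcel B| = 21 − 3 = 18.00.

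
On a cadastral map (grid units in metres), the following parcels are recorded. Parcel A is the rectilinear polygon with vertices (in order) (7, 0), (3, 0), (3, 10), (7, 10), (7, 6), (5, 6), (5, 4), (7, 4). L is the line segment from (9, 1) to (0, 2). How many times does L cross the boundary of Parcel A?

2

The segment meets the boundary at (3,1.667), (7,1.222).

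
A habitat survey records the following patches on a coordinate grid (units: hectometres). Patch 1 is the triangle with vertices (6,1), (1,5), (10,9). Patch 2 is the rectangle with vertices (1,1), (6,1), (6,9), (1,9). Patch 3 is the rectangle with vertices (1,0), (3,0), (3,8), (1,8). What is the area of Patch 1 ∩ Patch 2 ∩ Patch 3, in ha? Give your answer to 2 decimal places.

The intersection is the polygon with vertices (3,5.889), (3,3.4), (1,5).
By the shoelace formula its area is 2.49.

2.49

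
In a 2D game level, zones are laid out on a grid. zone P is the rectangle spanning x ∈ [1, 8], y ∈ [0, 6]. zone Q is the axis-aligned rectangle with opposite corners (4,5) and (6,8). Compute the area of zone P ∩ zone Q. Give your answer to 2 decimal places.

2.00

|zone P∩zone Q|: x∈[4,6], y∈[5,6] → 2·1 = 2.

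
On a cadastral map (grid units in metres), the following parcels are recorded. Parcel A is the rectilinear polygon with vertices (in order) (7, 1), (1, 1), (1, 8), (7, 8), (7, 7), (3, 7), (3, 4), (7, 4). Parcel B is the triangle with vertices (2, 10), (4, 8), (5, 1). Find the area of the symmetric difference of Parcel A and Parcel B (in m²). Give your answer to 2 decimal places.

31.81

|Parcel A| = 30, |Parcel B| = 6, |Parcel A∩Parcel B| = 2.0952.
|Parcel A △ Parcel B| = |Parcel A| + |Parcel B| − 2·|Parcel A∩Parcel B| = 30 + 6 − 4.1905 = 31.81.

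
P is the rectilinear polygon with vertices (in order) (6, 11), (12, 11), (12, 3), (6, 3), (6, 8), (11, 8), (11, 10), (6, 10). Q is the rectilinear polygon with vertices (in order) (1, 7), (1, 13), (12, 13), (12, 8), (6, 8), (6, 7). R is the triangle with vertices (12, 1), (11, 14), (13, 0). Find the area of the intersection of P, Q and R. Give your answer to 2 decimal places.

0.89

The intersection is the polygon with vertices (11.461,8), (11.231,11), (11.429,11), (11.857,8).
By the shoelace formula its area is 0.89.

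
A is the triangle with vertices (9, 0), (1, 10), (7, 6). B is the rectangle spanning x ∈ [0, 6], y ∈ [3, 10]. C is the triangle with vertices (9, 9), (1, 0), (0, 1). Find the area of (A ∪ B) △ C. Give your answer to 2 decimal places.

50.30

|A ∪ B| = 48.7083.
|(A ∪ B) ∩ C| = 3.4546.
|(A ∪ B) △ C| = 48.7083 + 8.5 − 6.9092 = 50.30.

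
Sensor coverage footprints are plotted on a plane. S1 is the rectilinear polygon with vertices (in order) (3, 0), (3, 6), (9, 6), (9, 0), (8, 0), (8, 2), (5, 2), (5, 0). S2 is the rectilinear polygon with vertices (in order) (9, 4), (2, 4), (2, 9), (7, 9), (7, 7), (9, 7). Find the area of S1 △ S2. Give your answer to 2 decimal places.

|S1| = 30, |S2| = 31, |S1∩S2| = 12.
|S1 △ S2| = |S1| + |S2| − 2·|S1∩S2| = 30 + 31 − 24 = 37.00.

37.00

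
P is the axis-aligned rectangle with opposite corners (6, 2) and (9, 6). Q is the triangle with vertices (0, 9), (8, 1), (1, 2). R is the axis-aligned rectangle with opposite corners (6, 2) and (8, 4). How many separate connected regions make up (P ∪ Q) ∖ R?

(P ∪ Q) ∖ R splits into 2 disjoint pieces (area 8, area 23.5).

2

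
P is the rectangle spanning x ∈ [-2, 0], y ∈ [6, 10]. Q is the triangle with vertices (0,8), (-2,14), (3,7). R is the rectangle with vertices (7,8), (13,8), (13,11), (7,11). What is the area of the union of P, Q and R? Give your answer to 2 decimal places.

By inclusion–exclusion:
Individual areas: |P| = 8, |Q| = 8, |R| = 18.
|P∩Q| = 0.6667.
|P∩R| = 0 (no overlap).
|Q∩R| = 0.
|P∩Q∩R| = 0.
|P ∪ Q ∪ R| = 34 − 0.6667 + 0 = 33.33.

33.33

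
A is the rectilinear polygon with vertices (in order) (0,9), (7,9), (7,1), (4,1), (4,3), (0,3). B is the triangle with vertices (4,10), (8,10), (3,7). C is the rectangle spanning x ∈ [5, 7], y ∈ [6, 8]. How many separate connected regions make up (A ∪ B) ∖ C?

1

(A ∪ B) ∖ C is a single connected region.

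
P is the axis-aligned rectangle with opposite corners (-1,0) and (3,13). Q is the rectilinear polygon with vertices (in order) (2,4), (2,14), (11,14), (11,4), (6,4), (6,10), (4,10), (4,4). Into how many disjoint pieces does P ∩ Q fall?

1

P ∩ Q is a single connected region.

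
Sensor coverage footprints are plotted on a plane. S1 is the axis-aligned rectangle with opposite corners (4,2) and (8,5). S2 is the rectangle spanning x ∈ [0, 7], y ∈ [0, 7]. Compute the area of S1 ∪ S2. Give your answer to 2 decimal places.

52.00

By inclusion–exclusion:
Individual areas: |S1| = 12, |S2| = 49.
|S1∩S2|: x∈[4,7], y∈[2,5] → 3·3 = 9.
|S1 ∪ S2| = 61 − 9 = 52.00.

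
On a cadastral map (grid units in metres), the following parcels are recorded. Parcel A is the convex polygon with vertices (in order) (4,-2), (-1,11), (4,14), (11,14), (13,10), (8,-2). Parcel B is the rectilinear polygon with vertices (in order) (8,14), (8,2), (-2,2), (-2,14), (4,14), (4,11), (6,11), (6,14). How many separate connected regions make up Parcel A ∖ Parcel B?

2

Parcel A ∖ Parcel B splits into 2 disjoint pieces (area 65.0769, area 6).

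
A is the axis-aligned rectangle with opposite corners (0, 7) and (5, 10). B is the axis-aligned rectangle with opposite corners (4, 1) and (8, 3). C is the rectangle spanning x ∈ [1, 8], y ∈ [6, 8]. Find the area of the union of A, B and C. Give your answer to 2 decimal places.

33.00

By inclusion–exclusion:
Individual areas: |A| = 15, |B| = 8, |C| = 14.
|A∩B| = 0 (no overlap).
|A∩C|: x∈[1,5], y∈[7,8] → 4·1 = 4.
|B∩C| = 0 (no overlap).
|A∩B∩C| = 0.
|A ∪ B ∪ C| = 37 − 4 + 0 = 33.00.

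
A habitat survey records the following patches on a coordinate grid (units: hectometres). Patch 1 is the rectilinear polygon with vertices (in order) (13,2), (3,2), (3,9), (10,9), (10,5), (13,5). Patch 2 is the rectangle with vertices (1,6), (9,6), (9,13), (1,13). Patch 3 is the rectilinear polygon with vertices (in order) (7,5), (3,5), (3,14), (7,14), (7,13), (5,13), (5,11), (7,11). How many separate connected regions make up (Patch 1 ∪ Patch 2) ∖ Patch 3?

2

(Patch 1 ∪ Patch 2) ∖ Patch 3 splits into 2 disjoint pieces (area 54, area 14).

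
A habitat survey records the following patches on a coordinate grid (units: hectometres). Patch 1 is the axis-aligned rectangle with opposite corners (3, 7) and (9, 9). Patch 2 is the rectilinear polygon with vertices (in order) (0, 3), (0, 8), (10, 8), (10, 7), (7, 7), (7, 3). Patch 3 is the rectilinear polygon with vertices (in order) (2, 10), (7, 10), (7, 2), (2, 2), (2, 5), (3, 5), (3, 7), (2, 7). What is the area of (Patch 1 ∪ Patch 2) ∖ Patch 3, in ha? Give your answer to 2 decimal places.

17.00

|Patch 1 ∪ Patch 2| = 44.
|(Patch 1 ∪ Patch 2) ∩ Patch 3| = 27.
|(Patch 1 ∪ Patch 2) ∖ Patch 3| = 44 − 27 = 17.00.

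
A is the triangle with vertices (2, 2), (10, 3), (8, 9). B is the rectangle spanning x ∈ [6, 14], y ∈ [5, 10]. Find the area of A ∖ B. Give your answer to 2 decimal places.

|A| = 25, |A∩B| = 8.3333.
|A ∖ B| = |A| − |A∩B| = 25 − 8.3333 = 16.67.

16.67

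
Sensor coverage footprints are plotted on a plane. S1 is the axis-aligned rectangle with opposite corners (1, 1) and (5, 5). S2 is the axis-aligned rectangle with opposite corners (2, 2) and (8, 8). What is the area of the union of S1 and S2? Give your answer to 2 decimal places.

By inclusion–exclusion:
Individual areas: |S1| = 16, |S2| = 36.
|S1∩S2|: x∈[2,5], y∈[2,5] → 3·3 = 9.
|S1 ∪ S2| = 52 − 9 = 43.00.

43.00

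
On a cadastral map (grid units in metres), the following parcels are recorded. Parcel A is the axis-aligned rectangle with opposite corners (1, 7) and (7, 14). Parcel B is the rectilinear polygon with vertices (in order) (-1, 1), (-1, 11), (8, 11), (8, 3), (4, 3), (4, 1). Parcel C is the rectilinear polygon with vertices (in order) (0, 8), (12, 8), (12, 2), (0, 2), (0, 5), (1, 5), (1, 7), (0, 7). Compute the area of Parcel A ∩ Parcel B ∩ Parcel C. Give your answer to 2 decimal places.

The intersection is the polygon with vertices (1,7), (1,8), (7,8), (7,7).
By the shoelace formula its area is 6.00.

6.00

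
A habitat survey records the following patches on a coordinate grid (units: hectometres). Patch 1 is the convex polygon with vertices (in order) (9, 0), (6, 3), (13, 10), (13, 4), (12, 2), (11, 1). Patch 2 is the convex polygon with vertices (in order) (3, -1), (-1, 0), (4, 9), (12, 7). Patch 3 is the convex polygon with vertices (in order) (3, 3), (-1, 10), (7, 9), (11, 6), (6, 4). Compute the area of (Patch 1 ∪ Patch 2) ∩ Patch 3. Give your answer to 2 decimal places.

The region (Patch 1 ∪ Patch 2) ∩ Patch 3 is the polygon with vertices (4,9), (8.5,7.875), (11,6), (6,4), (3,3), (1.817,5.07).
By the shoelace formula its area is 30.40.

30.40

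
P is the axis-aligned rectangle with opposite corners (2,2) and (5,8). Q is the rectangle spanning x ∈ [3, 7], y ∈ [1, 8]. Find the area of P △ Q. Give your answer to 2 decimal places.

|P∩Q|: x∈[3,5], y∈[2,8] → 2·6 = 12.
|P △ Q| = |P| + |Q| − 2·|P∩Q| = 18 + 28 − 24 = 22.00.

22.00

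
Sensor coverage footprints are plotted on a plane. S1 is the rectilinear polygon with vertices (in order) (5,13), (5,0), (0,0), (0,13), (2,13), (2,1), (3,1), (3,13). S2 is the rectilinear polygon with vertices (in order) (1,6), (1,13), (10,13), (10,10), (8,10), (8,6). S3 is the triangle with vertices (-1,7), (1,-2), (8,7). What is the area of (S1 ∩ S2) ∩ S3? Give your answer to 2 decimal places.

|S1 ∩ S2| = 21.
|(S1 ∩ S2) ∩ S3| = 3.00.

3.00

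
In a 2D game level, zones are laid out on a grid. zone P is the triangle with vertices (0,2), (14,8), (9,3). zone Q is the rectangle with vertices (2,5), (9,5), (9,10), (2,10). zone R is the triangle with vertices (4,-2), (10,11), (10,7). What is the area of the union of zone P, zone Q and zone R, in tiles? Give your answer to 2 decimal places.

60.06

By inclusion–exclusion:
Individual areas: |zone P| = 20, |zone Q| = 35, |zone R| = 12.
|zone P∩zone Q| = 0.8571.
|zone P∩zone R| = 3.5384.
|zone Q∩zone R| = 3.3077.
|zone P∩zone Q∩zone R| = 0.7596.
|zone P ∪ zone Q ∪ zone R| = 67 − 7.7033 + 0.7596 = 60.06.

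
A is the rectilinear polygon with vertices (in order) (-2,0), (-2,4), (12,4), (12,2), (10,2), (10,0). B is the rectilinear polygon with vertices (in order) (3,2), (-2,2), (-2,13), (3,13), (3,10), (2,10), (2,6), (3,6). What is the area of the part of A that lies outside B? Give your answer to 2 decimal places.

|A| = 52, |A∩B| = 10.
|A ∖ B| = |A| − |A∩B| = 52 − 10 = 42.00.

42.00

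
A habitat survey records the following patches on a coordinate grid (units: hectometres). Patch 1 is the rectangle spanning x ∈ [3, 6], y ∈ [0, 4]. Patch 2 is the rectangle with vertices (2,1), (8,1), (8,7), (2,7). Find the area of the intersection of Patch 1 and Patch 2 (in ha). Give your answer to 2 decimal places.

|Patch 1∩Patch 2|: x∈[3,6], y∈[1,4] → 3·3 = 9.

9.00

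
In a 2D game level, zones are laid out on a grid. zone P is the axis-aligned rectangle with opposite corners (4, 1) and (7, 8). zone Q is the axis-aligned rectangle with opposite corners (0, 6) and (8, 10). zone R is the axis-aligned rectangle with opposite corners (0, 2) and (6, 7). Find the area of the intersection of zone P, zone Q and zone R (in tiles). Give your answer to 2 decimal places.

The intersection is the polygon with vertices (4,6), (4,7), (6,7), (6,6).
By the shoelace formula its area is 2.00.

2.00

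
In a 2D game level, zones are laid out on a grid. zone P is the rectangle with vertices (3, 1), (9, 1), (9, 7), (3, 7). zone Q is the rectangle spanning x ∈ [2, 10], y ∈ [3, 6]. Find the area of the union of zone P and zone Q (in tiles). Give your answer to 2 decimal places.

42.00

By inclusion–exclusion:
Individual areas: |zone P| = 36, |zone Q| = 24.
|zone P∩zone Q|: x∈[3,9], y∈[3,6] → 6·3 = 18.
|zone P ∪ zone Q| = 60 − 18 = 42.00.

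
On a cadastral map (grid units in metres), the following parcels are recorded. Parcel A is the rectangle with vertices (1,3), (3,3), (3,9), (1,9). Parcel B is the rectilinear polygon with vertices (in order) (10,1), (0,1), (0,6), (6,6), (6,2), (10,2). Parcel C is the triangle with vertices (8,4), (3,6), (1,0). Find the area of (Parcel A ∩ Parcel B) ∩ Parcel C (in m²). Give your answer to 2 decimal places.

The region (Parcel A ∩ Parcel B) ∩ Parcel C is the polygon with vertices (2,3), (3,6), (3,3).
By the shoelace formula its area is 1.50.

1.50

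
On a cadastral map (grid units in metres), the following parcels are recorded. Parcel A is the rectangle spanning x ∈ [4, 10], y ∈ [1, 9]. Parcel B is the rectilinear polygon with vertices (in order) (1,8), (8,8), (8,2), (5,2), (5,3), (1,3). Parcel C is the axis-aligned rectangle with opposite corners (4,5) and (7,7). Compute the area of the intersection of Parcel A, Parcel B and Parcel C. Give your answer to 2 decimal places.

The intersection is the polygon with vertices (4,7), (7,7), (7,5), (4,5).
By the shoelace formula its area is 6.00.

6.00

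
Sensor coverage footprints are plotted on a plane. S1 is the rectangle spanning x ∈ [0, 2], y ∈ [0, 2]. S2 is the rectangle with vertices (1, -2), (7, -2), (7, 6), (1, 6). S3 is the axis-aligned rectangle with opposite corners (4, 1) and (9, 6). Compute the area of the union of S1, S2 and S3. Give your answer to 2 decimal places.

60.00

By inclusion–exclusion:
Individual areas: |S1| = 4, |S2| = 48, |S3| = 25.
|S1∩S2|: x∈[1,2], y∈[0,2] → 1·2 = 2.
|S1∩S3| = 0 (no overlap).
|S2∩S3|: x∈[4,7], y∈[1,6] → 3·5 = 15.
|S1∩S2∩S3| = 0.
|S1 ∪ S2 ∪ S3| = 77 − 17 + 0 = 60.00.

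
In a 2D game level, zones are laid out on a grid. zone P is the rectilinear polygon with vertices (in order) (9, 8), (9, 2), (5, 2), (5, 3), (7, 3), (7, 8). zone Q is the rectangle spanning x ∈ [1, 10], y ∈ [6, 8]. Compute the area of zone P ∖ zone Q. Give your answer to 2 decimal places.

|zone P| = 14, |zone P∩zone Q| = 4.
|zone P ∖ zone Q| = |zone P| − |zone P∩zone Q| = 14 − 4 = 10.00.

10.00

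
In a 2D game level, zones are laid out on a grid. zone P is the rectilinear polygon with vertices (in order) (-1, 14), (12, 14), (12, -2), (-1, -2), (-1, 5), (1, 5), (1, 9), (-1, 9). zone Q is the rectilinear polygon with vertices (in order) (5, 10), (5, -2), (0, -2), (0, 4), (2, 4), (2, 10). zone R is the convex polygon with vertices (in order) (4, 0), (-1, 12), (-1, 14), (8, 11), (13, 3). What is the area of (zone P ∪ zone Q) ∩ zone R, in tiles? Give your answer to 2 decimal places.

102.36

|zone P ∪ zone Q| = 200.
|(zone P ∪ zone Q) ∩ zone R| = 102.36.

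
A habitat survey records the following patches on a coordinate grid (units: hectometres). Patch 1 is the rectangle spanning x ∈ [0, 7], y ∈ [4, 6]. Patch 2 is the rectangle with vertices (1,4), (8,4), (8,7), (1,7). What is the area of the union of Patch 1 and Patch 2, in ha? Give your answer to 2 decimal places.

23.00

By inclusion–exclusion:
Individual areas: |Patch 1| = 14, |Patch 2| = 21.
|Patch 1∩Patch 2|: x∈[1,7], y∈[4,6] → 6·2 = 12.
|Patch 1 ∪ Patch 2| = 35 − 12 = 23.00.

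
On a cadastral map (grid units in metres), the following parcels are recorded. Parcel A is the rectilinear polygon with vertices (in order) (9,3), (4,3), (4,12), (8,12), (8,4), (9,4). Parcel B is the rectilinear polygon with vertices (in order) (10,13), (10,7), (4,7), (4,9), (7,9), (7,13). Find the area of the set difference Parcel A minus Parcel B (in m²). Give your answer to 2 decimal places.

26.00

|Parcel A| = 37, |Parcel A∩Parcel B| = 11.
|Parcel A ∖ Parcel B| = |Parcel A| − |Parcel A∩Parcel B| = 37 − 11 = 26.00.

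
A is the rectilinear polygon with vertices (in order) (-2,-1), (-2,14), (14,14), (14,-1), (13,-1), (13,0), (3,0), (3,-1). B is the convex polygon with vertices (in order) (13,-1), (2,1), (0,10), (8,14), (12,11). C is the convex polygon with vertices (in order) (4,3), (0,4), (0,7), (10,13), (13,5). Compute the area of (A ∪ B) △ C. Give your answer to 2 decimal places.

|A ∪ B| = 232.7083.
|(A ∪ B) ∩ C| = 77.
|(A ∪ B) △ C| = 232.7083 + 77 − 154 = 155.71.

155.71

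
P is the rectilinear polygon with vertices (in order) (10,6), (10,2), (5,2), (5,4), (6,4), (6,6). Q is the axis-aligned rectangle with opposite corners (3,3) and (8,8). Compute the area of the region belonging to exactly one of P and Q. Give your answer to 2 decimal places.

29.00

|P| = 18, |Q| = 25, |P∩Q| = 7.
|P △ Q| = |P| + |Q| − 2·|P∩Q| = 18 + 25 − 14 = 29.00.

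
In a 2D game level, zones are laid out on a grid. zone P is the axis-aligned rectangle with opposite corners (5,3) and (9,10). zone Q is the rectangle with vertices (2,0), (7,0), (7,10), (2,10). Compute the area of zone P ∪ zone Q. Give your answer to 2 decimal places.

By inclusion–exclusion:
Individual areas: |zone P| = 28, |zone Q| = 50.
|zone P∩zone Q|: x∈[5,7], y∈[3,10] → 2·7 = 14.
|zone P ∪ zone Q| = 78 − 14 = 64.00.

64.00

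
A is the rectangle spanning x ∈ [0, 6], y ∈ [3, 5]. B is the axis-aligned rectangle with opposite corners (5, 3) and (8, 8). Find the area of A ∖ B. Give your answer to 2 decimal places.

|A∩B|: x∈[5,6], y∈[3,5] → 1·2 = 2.
|A| = 12.
|A ∖ B| = |A| − |A∩B| = 12 − 2 = 10.00.

10.00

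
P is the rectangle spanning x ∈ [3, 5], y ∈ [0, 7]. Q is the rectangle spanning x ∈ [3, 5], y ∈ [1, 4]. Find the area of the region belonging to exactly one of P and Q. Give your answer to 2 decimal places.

8.00

|P∩Q|: x∈[3,5], y∈[1,4] → 2·3 = 6.
|P △ Q| = |P| + |Q| − 2·|P∩Q| = 14 + 6 − 12 = 8.00.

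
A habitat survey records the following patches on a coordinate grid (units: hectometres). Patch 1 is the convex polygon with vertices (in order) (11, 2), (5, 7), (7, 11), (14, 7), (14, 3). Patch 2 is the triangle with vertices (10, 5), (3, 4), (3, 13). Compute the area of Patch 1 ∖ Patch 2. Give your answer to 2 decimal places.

36.40

|Patch 1| = 46.5, |Patch 1∩Patch 2| = 10.1031.
|Patch 1 ∖ Patch 2| = |Patch 1| − |Patch 1∩Patch 2| = 46.5 − 10.1031 = 36.40.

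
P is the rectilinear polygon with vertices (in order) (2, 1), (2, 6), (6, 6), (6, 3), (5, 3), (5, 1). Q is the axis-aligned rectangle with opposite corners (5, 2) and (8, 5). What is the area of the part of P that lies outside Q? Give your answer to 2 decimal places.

|P| = 18, |P∩Q| = 2.
|P ∖ Q| = |P| − |P∩Q| = 18 − 2 = 16.00.

16.00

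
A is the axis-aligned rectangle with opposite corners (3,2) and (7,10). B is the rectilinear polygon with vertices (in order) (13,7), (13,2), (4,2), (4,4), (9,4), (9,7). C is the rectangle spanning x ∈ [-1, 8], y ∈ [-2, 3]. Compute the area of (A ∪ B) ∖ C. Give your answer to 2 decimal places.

51.00

|A ∪ B| = 56.
|(A ∪ B) ∩ C| = 5.
|(A ∪ B) ∖ C| = 56 − 5 = 51.00.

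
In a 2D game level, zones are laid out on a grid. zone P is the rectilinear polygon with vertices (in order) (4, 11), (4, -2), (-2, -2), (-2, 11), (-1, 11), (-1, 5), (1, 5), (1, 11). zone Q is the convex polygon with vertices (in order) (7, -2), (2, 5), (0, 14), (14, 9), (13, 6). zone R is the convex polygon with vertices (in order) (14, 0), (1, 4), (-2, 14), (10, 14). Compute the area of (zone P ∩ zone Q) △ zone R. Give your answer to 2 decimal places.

|zone P ∩ zone Q| = 18.55.
|(zone P ∩ zone Q) ∩ zone R| = 18.198.
|(zone P ∩ zone Q) △ zone R| = 18.55 + 143 − 36.396 = 125.15.

125.15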